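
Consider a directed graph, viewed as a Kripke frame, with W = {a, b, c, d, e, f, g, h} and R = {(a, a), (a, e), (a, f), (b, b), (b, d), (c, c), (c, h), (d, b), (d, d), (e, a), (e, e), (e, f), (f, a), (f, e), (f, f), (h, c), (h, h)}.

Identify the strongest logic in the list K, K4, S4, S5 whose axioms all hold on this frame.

K4

Transitive (axiom 4): yes — every two-step R-path is closed by a direct edge.
Reflexive (axiom T): no — g is not related to itself.
Euclidean (axiom 5): yes — any two successors of a common world are R-related.
So F validates K, K4; S4 would additionally require R to be reflexive. The strongest is K4.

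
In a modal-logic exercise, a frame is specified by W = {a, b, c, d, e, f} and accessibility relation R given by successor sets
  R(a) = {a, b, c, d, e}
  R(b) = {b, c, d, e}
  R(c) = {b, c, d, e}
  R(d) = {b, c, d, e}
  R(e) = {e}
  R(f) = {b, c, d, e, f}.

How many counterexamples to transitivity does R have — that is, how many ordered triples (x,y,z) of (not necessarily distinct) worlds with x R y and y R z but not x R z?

0

R is transitive; there are no such tuples.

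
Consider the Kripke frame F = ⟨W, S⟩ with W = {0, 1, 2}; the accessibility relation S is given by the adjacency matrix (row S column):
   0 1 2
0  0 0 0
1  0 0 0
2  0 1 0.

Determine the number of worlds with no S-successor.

Enumerating: 0, 1.

2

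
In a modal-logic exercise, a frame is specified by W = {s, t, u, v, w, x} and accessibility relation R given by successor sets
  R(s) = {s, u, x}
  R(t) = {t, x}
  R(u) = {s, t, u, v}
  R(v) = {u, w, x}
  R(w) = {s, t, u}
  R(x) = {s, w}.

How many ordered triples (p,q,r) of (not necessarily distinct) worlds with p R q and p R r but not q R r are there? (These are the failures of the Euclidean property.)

24

Enumerating: (s,u,x), (s,x,u), (s,x,x), (t,x,t), (t,x,x), (u,s,t), (u,s,v), (u,t,s), (u,t,u), (u,t,v), (u,v,s), (u,v,t), … and 12 more.
Total: 24.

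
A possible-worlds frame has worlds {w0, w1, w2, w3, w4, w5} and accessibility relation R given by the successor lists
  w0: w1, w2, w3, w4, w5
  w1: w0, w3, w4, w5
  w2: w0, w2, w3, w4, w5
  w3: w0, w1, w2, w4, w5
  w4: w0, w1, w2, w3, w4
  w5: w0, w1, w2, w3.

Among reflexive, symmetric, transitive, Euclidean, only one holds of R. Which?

symmetric

Reflexive: no — w0 is not related to itself.
Symmetric: yes — every pair in R has its reverse in R.
Transitive: no — w1 R w0 and w0 R w2, but not w1 R w2.
Euclidean: no — w0 R w1 and w0 R w2, but not w1 R w2.
Only symmetric holds.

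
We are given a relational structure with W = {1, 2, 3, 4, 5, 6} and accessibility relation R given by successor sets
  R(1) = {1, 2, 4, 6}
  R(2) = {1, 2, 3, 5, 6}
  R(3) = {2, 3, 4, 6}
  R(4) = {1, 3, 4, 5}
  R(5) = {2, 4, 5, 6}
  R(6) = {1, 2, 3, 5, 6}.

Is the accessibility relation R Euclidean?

No

Euclidean: no — 1 R 2 and 1 R 4, but not 2 R 4.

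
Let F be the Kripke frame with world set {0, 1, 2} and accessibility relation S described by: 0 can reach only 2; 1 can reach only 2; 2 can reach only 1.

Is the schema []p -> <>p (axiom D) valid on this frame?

Yes

The schema D characterises exactly the serial frames.
Serial: yes — every world has a successor (e.g. 0 S 2).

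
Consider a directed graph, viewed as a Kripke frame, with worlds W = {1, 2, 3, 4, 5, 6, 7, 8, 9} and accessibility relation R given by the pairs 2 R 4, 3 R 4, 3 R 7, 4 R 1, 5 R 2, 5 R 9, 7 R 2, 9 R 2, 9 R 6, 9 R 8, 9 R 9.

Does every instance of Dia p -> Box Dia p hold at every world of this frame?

Axiom 5 corresponds to the accessibility relation being Euclidean.
Euclidean: no — 3 R 4 and 3 R 7, but not 4 R 7.

No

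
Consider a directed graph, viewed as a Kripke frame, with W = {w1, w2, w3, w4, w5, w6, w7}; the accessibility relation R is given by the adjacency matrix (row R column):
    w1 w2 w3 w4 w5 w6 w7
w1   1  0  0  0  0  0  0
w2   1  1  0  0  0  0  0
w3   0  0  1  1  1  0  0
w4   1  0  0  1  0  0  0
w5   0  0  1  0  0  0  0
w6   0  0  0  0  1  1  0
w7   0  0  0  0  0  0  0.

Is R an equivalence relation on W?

No

Reflexive: no — w5 is not related to itself.
Symmetric: no — w2 R w1 but not w1 R w2.
Transitive: no — w3 R w4 and w4 R w1, but not w3 R w1.
So R is not an equivalence relation.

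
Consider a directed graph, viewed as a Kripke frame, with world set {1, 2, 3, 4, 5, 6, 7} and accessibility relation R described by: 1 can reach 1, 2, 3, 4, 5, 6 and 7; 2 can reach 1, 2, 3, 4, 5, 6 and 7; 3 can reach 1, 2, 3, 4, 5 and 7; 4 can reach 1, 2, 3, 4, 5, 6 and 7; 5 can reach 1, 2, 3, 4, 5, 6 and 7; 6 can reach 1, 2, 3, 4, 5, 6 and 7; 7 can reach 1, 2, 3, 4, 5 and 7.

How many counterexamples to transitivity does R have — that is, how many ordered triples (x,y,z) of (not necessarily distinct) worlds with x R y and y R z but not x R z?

8

Enumerating: (3,1,6), (3,2,6), (3,4,6), (3,5,6), (7,1,6), (7,2,6), (7,4,6), (7,5,6).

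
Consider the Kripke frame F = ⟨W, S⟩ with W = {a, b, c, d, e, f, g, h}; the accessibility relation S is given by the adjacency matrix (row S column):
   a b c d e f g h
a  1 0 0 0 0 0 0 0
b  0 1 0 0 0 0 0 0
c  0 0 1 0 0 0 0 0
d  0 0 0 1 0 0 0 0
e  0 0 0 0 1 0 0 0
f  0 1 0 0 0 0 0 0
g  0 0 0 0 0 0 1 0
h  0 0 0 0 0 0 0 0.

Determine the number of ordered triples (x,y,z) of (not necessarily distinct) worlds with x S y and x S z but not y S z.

S is Euclidean; there are no such tuples.

0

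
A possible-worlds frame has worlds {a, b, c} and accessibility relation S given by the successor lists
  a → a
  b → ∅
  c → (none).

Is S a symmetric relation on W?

Symmetric: yes — every pair in S has its reverse in S.

Yes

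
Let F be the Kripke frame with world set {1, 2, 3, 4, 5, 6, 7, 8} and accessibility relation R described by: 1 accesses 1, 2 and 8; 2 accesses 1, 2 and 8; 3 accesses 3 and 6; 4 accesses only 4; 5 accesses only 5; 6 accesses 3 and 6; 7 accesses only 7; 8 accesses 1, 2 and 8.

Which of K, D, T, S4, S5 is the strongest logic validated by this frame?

S5

Serial (axiom D): yes — every world has a successor (e.g. 1 R 1).
Reflexive (axiom T): yes — every world is R-related to itself.
Transitive (axiom 4): yes — every two-step R-path is closed by a direct edge.
Euclidean (axiom 5): yes — any two successors of a common world are R-related.
So F validates K, D, T, S4, S5. The strongest is S5.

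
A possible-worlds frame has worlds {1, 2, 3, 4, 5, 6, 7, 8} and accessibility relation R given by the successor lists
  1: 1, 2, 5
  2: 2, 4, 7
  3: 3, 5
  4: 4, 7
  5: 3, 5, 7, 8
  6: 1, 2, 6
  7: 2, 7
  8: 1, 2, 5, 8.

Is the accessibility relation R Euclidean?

No

Euclidean: no — 1 R 2 and 1 R 5, but not 2 R 5.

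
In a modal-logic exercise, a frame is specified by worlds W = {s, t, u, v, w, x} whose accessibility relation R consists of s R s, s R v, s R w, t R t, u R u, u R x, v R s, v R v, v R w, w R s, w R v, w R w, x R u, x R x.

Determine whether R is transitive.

Transitive: yes — every two-step R-path is closed by a direct edge.

Yes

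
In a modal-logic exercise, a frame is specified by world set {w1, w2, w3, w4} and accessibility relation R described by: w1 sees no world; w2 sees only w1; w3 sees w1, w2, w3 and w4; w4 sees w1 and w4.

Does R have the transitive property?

Yes

Transitive: yes — every two-step R-path is closed by a direct edge.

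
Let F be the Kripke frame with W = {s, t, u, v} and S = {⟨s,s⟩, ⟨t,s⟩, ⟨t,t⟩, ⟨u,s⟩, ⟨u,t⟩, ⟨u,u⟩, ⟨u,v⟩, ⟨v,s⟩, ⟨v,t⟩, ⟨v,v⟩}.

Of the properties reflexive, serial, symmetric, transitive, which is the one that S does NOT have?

symmetric

Reflexive: yes — every world is S-related to itself.
Serial: yes — every world has a successor (e.g. s S s).
Symmetric: no — t S s but not s S t.
Transitive: yes — every two-step S-path is closed by a direct edge.
Only symmetric fails.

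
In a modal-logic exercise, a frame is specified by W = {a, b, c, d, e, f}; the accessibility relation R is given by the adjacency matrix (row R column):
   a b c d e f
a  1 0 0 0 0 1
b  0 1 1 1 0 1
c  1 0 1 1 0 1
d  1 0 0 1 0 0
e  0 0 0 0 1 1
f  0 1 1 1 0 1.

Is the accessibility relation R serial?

Serial: yes — every world has a successor (e.g. a R a).

Yes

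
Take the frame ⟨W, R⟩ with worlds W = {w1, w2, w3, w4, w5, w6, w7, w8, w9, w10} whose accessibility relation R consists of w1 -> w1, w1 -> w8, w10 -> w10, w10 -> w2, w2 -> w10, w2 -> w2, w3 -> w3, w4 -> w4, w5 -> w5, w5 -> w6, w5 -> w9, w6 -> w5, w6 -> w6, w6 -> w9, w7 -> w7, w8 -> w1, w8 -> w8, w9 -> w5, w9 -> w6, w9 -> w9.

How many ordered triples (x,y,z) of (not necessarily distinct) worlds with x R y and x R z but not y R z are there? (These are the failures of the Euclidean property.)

R is Euclidean; there are no such tuples.

0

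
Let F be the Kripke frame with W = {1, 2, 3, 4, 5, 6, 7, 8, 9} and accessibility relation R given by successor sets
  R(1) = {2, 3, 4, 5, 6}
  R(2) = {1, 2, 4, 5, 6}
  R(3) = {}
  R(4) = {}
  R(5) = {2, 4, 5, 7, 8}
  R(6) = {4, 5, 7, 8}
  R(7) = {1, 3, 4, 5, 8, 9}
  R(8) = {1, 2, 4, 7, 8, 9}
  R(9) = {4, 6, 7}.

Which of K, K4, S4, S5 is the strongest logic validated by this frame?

K

Transitive (axiom 4): no — 1 R 5 and 5 R 7, but not 1 R 7.
Reflexive (axiom T): no — 1 is not related to itself.
Euclidean (axiom 5): no — 1 R 2 and 1 R 3, but not 2 R 3.
So F validates K; K4 would additionally require R to be transitive. The strongest is K.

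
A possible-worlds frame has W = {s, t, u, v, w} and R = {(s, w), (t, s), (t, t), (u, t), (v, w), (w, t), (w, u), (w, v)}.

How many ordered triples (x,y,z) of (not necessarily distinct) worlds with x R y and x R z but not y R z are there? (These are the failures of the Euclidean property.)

11

Enumerating: (s,w,w), (t,s,s), (t,s,t), (v,w,w), (w,t,u), (w,t,v), (w,u,u), (w,u,v), (w,v,t), (w,v,u), (w,v,v).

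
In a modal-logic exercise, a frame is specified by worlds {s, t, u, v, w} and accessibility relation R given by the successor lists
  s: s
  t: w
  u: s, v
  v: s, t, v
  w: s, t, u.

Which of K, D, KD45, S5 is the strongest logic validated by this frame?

D

Serial (axiom D): yes — every world has a successor (e.g. s R s).
Transitive (axiom 4): no — t R w and w R s, but not t R s.
Euclidean (axiom 5): no — u R s and u R v, but not s R v.
Reflexive (axiom T): no — t is not related to itself.
So F validates K, D; KD45 would additionally require R to be Euclidean and transitive. The strongest is D.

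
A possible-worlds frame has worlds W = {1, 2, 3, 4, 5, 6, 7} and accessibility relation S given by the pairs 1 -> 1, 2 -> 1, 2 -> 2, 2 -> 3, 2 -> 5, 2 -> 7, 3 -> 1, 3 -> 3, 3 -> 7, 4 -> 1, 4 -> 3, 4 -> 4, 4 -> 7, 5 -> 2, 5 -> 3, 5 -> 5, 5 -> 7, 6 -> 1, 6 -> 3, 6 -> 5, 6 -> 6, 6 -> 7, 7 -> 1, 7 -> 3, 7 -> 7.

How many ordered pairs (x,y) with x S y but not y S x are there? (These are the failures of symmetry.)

14

Enumerating: (2,1), (2,3), (2,7), (3,1), (4,1), (4,3), (4,7), (5,3), (5,7), (6,1), (6,3), (6,5), (6,7), (7,1).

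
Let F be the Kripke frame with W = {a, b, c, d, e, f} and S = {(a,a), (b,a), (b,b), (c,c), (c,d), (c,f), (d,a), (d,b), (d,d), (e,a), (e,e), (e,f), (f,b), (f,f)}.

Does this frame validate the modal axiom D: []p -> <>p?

Axiom D corresponds to the accessibility relation being serial.
Serial: yes — every world has a successor (e.g. a S a).

Yes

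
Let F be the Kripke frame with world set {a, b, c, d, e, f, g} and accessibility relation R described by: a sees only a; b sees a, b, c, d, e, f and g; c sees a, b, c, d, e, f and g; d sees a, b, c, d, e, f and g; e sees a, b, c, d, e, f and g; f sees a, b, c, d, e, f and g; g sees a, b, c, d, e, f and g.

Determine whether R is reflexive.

Yes

Reflexive: yes — every world is R-related to itself.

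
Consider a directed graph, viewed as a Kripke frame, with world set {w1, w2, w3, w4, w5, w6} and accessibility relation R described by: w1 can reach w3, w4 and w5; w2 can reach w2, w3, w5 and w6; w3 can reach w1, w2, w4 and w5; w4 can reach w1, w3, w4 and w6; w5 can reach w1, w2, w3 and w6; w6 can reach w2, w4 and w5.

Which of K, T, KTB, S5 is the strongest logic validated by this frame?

K

Reflexive (axiom T): no — w1 is not related to itself.
Symmetric (axiom B): yes — every pair in R has its reverse in R.
Euclidean (axiom 5): no — w1 R w4 and w1 R w5, but not w4 R w5.
So F validates K; T would additionally require R to be reflexive. The strongest is K.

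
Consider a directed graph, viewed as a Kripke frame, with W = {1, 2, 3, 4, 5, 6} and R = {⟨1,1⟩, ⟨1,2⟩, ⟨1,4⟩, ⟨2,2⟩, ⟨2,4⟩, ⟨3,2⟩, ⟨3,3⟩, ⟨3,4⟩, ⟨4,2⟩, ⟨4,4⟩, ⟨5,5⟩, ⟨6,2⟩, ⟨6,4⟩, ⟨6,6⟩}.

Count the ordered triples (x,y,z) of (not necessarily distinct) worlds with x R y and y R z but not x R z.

R is transitive; there are no such tuples.

0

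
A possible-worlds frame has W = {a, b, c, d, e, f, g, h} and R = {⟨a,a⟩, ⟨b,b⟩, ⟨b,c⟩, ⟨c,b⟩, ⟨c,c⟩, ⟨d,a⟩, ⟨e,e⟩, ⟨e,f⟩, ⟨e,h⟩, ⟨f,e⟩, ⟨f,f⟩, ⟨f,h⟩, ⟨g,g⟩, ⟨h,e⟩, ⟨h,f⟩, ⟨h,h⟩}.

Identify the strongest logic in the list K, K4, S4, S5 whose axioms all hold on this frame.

K4

Transitive (axiom 4): yes — every two-step R-path is closed by a direct edge.
Reflexive (axiom T): no — d is not related to itself.
Euclidean (axiom 5): yes — any two successors of a common world are R-related.
So F validates K, K4; S4 would additionally require R to be reflexive. The strongest is K4.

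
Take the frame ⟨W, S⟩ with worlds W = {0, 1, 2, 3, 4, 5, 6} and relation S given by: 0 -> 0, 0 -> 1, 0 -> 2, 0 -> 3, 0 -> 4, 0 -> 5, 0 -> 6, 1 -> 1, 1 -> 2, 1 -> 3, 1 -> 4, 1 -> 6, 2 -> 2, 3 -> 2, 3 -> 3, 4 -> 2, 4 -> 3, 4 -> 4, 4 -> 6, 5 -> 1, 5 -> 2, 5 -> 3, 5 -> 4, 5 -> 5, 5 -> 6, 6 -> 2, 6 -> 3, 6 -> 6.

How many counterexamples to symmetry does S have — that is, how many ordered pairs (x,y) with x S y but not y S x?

Enumerating: (0,1), (0,2), (0,3), (0,4), (0,5), (0,6), (1,2), (1,3), (1,4), (1,6), (3,2), (4,2), … and 9 more.
Total: 21.

21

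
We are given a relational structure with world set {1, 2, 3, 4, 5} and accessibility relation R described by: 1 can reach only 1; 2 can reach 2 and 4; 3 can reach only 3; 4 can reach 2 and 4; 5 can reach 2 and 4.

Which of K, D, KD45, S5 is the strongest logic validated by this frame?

KD45

Serial (axiom D): yes — every world has a successor (e.g. 1 R 1).
Transitive (axiom 4): yes — every two-step R-path is closed by a direct edge.
Euclidean (axiom 5): yes — any two successors of a common world are R-related.
Reflexive (axiom T): no — 5 is not related to itself.
So F validates K, D, KD45; S5 would additionally require R to be reflexive. The strongest is KD45.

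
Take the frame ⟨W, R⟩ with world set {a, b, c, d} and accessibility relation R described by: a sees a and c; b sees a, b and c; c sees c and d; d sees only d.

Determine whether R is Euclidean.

No

Euclidean: no — b R c and b R a, but not c R a.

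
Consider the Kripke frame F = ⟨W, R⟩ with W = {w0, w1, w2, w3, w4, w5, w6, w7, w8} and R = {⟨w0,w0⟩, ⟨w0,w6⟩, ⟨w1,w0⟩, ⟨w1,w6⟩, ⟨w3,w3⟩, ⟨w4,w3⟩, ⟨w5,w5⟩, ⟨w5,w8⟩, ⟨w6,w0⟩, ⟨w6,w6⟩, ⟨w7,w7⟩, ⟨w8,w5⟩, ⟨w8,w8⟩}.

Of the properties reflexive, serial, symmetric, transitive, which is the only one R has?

transitive

Reflexive: no — w1 is not related to itself.
Serial: no — w2 has no R-successor.
Symmetric: no — w1 R w0 but not w0 R w1.
Transitive: yes — every two-step R-path is closed by a direct edge.
Only transitive holds.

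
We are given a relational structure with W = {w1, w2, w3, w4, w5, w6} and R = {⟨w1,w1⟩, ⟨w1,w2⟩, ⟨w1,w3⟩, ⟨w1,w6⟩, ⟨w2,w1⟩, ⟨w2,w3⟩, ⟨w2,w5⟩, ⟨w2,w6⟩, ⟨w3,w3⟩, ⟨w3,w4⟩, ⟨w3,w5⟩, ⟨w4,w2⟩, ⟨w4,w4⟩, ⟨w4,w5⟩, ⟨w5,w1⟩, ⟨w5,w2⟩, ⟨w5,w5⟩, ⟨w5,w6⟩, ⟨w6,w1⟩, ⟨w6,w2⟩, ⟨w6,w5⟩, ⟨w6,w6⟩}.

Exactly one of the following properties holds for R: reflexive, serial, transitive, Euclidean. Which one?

serial

Reflexive: no — w2 is not related to itself.
Serial: yes — every world has a successor (e.g. w1 R w1).
Transitive: no — w1 R w2 and w2 R w5, but not w1 R w5.
Euclidean: no — w1 R w3 and w1 R w2, but not w3 R w2.
Only serial holds.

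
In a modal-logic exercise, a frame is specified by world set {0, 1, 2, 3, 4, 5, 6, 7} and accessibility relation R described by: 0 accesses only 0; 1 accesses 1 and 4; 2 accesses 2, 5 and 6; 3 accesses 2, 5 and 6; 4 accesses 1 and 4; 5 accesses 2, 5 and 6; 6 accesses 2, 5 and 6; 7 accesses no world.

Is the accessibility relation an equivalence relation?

No

Reflexive: no — 3 is not related to itself.
Symmetric: no — 3 R 2 but not 2 R 3.
Transitive: yes — every two-step R-path is closed by a direct edge.
So R is not an equivalence relation.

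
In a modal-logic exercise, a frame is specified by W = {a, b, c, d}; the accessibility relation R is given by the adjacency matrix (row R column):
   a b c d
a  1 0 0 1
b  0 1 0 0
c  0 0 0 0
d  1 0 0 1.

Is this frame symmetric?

Symmetric: yes — every pair in R has its reverse in R.

Yes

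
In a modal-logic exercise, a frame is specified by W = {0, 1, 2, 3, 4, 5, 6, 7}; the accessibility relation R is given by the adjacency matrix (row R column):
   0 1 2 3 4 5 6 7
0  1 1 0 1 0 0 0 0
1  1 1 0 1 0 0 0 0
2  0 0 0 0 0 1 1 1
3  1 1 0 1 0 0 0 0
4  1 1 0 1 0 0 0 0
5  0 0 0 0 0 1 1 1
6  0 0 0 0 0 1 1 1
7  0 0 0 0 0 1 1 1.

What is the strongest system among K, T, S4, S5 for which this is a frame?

K

Reflexive (axiom T): no — 2 is not related to itself.
Transitive (axiom 4): yes — every two-step R-path is closed by a direct edge.
Euclidean (axiom 5): yes — any two successors of a common world are R-related.
So F validates K; T would additionally require R to be reflexive. The strongest is K.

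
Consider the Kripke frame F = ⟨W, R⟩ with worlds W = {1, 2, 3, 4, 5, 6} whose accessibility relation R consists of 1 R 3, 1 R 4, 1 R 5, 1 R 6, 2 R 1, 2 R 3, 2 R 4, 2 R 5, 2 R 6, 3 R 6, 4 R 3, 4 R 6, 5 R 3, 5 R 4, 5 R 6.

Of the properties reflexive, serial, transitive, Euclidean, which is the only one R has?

Reflexive: no — 1 is not related to itself.
Serial: no — 6 has no R-successor.
Transitive: yes — every two-step R-path is closed by a direct edge.
Euclidean: no — 1 R 3 and 1 R 4, but not 3 R 4.
Only transitive holds.

transitive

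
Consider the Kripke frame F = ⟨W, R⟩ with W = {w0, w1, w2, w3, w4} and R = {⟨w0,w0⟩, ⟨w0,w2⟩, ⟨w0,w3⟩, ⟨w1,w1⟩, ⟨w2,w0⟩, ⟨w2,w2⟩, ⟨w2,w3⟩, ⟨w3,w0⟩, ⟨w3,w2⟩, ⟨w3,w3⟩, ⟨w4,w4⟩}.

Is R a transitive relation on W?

Transitive: yes — every two-step R-path is closed by a direct edge.

Yes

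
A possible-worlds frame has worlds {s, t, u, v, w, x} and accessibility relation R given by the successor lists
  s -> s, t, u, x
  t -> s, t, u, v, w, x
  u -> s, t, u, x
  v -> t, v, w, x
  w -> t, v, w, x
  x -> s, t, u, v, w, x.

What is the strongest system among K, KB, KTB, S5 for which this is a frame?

KTB

Symmetric (axiom B): yes — every pair in R has its reverse in R.
Reflexive (axiom T): yes — every world is R-related to itself.
Euclidean (axiom 5): no — t R s and t R v, but not s R v.
So F validates K, KB, KTB; S5 would additionally require R to be Euclidean. The strongest is KTB.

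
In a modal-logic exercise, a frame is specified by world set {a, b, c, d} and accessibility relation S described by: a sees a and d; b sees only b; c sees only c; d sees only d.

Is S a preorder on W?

Yes

Reflexive: yes — every world is S-related to itself.
Transitive: yes — every two-step S-path is closed by a direct edge.
So S is a preorder.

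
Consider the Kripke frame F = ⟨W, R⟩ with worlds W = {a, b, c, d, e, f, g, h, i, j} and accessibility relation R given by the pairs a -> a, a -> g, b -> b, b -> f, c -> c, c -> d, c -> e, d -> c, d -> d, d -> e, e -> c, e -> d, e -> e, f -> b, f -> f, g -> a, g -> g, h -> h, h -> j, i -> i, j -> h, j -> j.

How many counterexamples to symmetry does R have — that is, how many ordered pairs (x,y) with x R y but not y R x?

R is symmetric; there are no such tuples.

0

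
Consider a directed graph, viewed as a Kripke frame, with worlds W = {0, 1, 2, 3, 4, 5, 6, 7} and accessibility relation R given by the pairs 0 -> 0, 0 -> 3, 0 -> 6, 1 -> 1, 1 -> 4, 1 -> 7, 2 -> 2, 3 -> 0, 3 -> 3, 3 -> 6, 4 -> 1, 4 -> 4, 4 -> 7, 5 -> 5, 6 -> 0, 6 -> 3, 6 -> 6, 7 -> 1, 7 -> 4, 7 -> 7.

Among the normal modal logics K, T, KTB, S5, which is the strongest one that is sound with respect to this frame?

Reflexive (axiom T): yes — every world is R-related to itself.
Symmetric (axiom B): yes — every pair in R has its reverse in R.
Euclidean (axiom 5): yes — any two successors of a common world are R-related.
So F validates K, T, KTB, S5. The strongest is S5.

S5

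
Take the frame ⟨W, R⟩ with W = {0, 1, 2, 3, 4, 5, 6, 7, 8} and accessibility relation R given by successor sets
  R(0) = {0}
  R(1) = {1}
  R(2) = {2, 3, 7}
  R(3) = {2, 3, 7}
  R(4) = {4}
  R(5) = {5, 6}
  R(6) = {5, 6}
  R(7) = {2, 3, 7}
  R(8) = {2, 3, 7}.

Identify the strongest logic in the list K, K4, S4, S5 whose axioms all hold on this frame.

Transitive (axiom 4): yes — every two-step R-path is closed by a direct edge.
Reflexive (axiom T): no — 8 is not related to itself.
Euclidean (axiom 5): yes — any two successors of a common world are R-related.
So F validates K, K4; S4 would additionally require R to be reflexive. The strongest is K4.

K4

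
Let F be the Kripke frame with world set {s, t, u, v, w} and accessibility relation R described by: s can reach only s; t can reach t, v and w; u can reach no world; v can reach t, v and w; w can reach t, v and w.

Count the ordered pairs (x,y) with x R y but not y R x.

R is symmetric; there are no such tuples.

0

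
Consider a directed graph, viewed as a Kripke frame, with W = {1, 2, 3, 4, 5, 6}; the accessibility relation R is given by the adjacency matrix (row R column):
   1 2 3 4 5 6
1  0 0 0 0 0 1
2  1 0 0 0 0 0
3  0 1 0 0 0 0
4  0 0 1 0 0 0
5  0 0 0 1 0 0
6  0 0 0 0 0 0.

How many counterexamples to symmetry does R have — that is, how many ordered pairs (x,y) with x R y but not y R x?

Enumerating: (1,6), (2,1), (3,2), (4,3), (5,4).

5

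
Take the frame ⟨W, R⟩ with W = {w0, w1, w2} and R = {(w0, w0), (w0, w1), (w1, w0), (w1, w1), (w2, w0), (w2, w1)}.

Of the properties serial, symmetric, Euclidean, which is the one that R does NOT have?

symmetric

Serial: yes — every world has a successor (e.g. w0 R w0).
Symmetric: no — w2 R w0 but not w0 R w2.
Euclidean: yes — any two successors of a common world are R-related.
Only symmetric fails.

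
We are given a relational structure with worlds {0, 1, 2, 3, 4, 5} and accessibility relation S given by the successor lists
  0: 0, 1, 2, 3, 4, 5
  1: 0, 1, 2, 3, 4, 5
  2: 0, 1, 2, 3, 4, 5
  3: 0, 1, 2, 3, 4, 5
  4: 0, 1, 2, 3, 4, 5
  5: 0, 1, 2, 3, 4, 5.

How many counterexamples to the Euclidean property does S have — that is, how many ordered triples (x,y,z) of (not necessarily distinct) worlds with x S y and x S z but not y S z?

0

S is Euclidean; there are no such tuples.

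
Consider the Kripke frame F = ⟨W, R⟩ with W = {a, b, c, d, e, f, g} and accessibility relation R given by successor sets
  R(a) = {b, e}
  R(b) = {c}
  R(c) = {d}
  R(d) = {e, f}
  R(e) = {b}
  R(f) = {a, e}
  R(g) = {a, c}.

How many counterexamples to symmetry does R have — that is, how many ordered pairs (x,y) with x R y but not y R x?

11

Enumerating: (a,b), (a,e), (b,c), (c,d), (d,e), (d,f), (e,b), (f,a), (f,e), (g,a), (g,c).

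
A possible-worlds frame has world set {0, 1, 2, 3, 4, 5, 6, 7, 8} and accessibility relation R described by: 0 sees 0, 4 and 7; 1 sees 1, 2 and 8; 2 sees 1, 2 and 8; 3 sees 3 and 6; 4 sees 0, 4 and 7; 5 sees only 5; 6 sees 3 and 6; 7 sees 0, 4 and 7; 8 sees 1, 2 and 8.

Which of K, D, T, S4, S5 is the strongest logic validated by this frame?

S5

Serial (axiom D): yes — every world has a successor (e.g. 0 R 0).
Reflexive (axiom T): yes — every world is R-related to itself.
Transitive (axiom 4): yes — every two-step R-path is closed by a direct edge.
Euclidean (axiom 5): yes — any two successors of a common world are R-related.
So F validates K, D, T, S4, S5. The strongest is S5.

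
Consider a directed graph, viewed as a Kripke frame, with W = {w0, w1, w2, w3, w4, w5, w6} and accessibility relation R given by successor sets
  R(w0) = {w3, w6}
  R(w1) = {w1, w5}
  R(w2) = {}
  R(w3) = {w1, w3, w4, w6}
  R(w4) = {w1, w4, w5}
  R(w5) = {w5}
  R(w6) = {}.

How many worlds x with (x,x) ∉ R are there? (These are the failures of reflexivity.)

Enumerating: w0, w2, w6.

3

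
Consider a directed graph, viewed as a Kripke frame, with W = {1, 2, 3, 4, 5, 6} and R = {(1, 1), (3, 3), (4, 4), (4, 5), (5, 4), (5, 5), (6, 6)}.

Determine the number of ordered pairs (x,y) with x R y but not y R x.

R is symmetric; there are no such tuples.

0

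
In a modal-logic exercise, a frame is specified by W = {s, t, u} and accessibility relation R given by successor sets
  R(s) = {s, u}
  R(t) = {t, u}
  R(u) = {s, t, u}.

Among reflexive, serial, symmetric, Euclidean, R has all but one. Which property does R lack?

Reflexive: yes — every world is R-related to itself.
Serial: yes — every world has a successor (e.g. s R s).
Symmetric: yes — every pair in R has its reverse in R.
Euclidean: no — u R s and u R t, but not s R t.
Only Euclidean fails.

Euclidean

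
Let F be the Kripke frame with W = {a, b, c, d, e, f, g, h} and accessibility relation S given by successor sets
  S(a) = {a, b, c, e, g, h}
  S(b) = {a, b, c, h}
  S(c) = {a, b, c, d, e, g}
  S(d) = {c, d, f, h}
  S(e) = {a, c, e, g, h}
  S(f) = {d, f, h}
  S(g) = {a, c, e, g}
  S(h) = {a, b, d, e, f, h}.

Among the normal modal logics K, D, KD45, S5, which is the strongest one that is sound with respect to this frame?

Serial (axiom D): yes — every world has a successor (e.g. a S a).
Transitive (axiom 4): no — a S c and c S d, but not a S d.
Euclidean (axiom 5): no — a S b and a S e, but not b S e.
Reflexive (axiom T): yes — every world is S-related to itself.
So F validates K, D; KD45 would additionally require S to be Euclidean and transitive. The strongest is D.

D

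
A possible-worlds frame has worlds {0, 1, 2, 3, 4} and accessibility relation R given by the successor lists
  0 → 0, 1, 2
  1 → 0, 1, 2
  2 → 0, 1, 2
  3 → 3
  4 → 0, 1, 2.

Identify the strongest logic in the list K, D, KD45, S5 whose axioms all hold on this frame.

KD45

Serial (axiom D): yes — every world has a successor (e.g. 0 R 0).
Transitive (axiom 4): yes — every two-step R-path is closed by a direct edge.
Euclidean (axiom 5): yes — any two successors of a common world are R-related.
Reflexive (axiom T): no — 4 is not related to itself.
So F validates K, D, KD45; S5 would additionally require R to be reflexive. The strongest is KD45.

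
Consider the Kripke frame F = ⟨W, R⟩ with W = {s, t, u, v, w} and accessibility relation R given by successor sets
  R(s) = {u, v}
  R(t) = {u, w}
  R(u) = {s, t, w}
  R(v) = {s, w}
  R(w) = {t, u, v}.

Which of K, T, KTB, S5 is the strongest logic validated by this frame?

K

Reflexive (axiom T): no — s is not related to itself.
Symmetric (axiom B): yes — every pair in R has its reverse in R.
Euclidean (axiom 5): no — s R u and s R v, but not u R v.
So F validates K; T would additionally require R to be reflexive. The strongest is K.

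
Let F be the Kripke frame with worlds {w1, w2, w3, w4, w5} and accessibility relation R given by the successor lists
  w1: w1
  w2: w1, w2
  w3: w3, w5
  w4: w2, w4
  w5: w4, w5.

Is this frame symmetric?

Symmetric: no — w2 R w1 but not w1 R w2.

No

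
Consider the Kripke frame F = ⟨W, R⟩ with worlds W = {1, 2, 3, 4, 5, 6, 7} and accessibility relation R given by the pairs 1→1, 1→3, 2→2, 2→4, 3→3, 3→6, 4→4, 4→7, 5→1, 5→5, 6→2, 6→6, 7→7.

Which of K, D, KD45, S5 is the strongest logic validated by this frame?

Serial (axiom D): yes — every world has a successor (e.g. 1 R 1).
Transitive (axiom 4): no — 1 R 3 and 3 R 6, but not 1 R 6.
Euclidean (axiom 5): no — 1 R 3 and 1 R 1, but not 3 R 1.
Reflexive (axiom T): yes — every world is R-related to itself.
So F validates K, D; KD45 would additionally require R to be Euclidean and transitive. The strongest is D.

D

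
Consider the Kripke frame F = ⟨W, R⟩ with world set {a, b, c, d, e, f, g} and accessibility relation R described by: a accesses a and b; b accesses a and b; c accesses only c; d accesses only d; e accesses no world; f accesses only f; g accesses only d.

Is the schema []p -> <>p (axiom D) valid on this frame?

No

The schema D characterises exactly the serial frames.
Serial: no — e has no R-successor.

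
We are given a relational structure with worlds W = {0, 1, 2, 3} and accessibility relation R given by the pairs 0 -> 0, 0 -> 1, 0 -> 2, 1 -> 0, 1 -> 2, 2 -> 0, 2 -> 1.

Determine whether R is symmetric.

Yes

Symmetric: yes — every pair in R has its reverse in R.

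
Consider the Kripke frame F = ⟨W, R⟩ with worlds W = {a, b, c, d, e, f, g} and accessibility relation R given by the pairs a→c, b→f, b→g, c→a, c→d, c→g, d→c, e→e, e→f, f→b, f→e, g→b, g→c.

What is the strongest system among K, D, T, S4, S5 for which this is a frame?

D

Serial (axiom D): yes — every world has a successor (e.g. a R c).
Reflexive (axiom T): no — a is not related to itself.
Transitive (axiom 4): no — a R c and c R d, but not a R d.
Euclidean (axiom 5): no — b R f and b R g, but not f R g.
So F validates K, D; T would additionally require R to be reflexive. The strongest is D.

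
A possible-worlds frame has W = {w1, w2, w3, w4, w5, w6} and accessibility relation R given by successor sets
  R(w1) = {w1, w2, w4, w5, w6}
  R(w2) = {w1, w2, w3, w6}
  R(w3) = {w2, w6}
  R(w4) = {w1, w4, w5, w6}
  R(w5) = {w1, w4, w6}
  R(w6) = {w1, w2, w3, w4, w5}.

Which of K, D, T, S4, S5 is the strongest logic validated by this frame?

D

Serial (axiom D): yes — every world has a successor (e.g. w1 R w1).
Reflexive (axiom T): no — w3 is not related to itself.
Transitive (axiom 4): no — w1 R w2 and w2 R w3, but not w1 R w3.
Euclidean (axiom 5): no — w1 R w2 and w1 R w4, but not w2 R w4.
So F validates K, D; T would additionally require R to be reflexive. The strongest is D.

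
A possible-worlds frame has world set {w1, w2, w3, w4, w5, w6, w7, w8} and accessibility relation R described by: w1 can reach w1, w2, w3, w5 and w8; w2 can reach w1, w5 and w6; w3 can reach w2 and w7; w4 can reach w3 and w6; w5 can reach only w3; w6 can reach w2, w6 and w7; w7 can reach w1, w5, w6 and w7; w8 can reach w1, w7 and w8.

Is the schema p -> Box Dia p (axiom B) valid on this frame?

The schema B characterises exactly the symmetric frames.
Symmetric: no — w1 R w3 but not w3 R w1.

No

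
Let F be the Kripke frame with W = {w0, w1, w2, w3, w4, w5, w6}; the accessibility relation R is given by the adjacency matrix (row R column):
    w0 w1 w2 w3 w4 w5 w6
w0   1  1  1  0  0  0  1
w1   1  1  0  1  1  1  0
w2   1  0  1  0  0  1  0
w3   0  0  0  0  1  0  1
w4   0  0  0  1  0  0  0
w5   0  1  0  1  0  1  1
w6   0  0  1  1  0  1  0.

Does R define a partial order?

Reflexive: no — w3 is not related to itself.
Transitive: no — w0 R w1 and w1 R w3, but not w0 R w3.
Antisymmetric: no — w0 R w1 and w1 R w0 with w0 ≠ w1.
So R is not a partial order.

No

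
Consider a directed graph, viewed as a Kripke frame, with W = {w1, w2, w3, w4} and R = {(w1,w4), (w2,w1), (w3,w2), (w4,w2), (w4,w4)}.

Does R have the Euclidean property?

No

Euclidean: no — w2 R w1 and w2 R w1, but not w1 R w1.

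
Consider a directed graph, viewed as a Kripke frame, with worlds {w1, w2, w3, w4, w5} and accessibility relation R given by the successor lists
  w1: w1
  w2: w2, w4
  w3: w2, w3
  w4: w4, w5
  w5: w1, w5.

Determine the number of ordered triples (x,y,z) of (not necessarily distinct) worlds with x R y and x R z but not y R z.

4

Enumerating: (w2,w4,w2), (w3,w2,w3), (w4,w5,w4), (w5,w1,w5).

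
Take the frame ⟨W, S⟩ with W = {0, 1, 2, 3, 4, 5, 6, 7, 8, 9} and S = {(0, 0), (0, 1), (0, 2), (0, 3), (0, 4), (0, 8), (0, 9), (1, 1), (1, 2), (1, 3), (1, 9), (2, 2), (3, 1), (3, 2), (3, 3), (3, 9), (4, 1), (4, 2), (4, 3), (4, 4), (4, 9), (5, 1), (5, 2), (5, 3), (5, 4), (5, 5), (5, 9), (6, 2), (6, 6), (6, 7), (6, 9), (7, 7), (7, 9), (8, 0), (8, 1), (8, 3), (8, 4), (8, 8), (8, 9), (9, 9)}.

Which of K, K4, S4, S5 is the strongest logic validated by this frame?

K

Transitive (axiom 4): no — 8 S 0 and 0 S 2, but not 8 S 2.
Reflexive (axiom T): yes — every world is S-related to itself.
Euclidean (axiom 5): no — 0 S 1 and 0 S 4, but not 1 S 4.
So F validates K; K4 would additionally require S to be transitive. The strongest is K.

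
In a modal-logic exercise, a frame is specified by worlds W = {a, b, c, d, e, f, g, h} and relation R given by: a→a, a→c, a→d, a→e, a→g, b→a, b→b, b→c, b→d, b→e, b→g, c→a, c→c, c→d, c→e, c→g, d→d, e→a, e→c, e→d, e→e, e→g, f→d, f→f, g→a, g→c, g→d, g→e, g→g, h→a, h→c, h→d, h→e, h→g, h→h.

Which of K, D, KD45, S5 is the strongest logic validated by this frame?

Serial (axiom D): yes — every world has a successor (e.g. a R a).
Transitive (axiom 4): yes — every two-step R-path is closed by a direct edge.
Euclidean (axiom 5): no — a R d and a R c, but not d R c.
Reflexive (axiom T): yes — every world is R-related to itself.
So F validates K, D; KD45 would additionally require R to be Euclidean. The strongest is D.

D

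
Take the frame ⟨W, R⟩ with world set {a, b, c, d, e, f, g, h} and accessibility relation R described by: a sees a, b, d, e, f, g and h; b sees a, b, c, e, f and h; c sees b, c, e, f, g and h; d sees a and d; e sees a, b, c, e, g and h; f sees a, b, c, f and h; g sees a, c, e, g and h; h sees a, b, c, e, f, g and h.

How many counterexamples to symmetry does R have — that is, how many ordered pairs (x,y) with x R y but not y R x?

R is symmetric; there are no such tuples.

0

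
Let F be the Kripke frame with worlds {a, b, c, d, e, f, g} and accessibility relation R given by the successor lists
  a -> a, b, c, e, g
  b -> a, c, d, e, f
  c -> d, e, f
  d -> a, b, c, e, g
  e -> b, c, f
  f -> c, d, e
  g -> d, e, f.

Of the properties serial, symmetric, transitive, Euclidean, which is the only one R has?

serial

Serial: yes — every world has a successor (e.g. a R a).
Symmetric: no — a R c but not c R a.
Transitive: no — a R b and b R d, but not a R d.
Euclidean: no — a R b and a R g, but not b R g.
Only serial holds.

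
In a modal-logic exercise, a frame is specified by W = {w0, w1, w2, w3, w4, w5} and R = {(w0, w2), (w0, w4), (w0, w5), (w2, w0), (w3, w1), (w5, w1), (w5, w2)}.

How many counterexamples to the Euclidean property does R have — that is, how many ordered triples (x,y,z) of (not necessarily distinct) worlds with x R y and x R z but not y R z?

14

Enumerating: (w0,w2,w2), (w0,w2,w4), (w0,w2,w5), (w0,w4,w2), (w0,w4,w4), (w0,w4,w5), (w0,w5,w4), (w0,w5,w5), (w2,w0,w0), (w3,w1,w1), (w5,w1,w1), (w5,w1,w2), (w5,w2,w1), (w5,w2,w2).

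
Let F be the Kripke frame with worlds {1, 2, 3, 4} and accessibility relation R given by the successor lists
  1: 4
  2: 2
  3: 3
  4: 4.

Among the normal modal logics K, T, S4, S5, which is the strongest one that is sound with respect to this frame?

Reflexive (axiom T): no — 1 is not related to itself.
Transitive (axiom 4): yes — every two-step R-path is closed by a direct edge.
Euclidean (axiom 5): yes — any two successors of a common world are R-related.
So F validates K; T would additionally require R to be reflexive. The strongest is K.

K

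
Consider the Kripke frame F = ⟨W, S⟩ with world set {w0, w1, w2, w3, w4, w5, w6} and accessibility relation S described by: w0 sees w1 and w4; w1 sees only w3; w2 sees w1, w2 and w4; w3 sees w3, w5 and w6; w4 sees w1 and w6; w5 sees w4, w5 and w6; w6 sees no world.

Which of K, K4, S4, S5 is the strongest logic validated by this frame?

Transitive (axiom 4): no — w0 S w1 and w1 S w3, but not w0 S w3.
Reflexive (axiom T): no — w0 is not related to itself.
Euclidean (axiom 5): no — w0 S w1 and w0 S w4, but not w1 S w4.
So F validates K; K4 would additionally require S to be transitive. The strongest is K.

K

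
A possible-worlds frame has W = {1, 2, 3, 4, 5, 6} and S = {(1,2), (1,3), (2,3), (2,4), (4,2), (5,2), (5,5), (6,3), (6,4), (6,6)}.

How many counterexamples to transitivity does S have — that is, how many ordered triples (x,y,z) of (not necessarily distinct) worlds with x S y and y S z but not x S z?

Enumerating: (1,2,4), (2,4,2), (4,2,3), (4,2,4), (5,2,3), (5,2,4), (6,4,2).

7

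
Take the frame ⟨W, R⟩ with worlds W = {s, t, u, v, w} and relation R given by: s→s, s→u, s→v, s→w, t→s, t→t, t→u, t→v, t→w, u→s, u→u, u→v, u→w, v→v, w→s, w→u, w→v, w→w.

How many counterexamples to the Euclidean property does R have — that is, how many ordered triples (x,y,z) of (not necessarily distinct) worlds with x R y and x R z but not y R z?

Enumerating: (s,v,s), (s,v,u), (s,v,w), (t,s,t), (t,u,t), (t,v,s), (t,v,t), (t,v,u), (t,v,w), (t,w,t), (u,v,s), (u,v,u), (u,v,w), (w,v,s), (w,v,u), (w,v,w).

16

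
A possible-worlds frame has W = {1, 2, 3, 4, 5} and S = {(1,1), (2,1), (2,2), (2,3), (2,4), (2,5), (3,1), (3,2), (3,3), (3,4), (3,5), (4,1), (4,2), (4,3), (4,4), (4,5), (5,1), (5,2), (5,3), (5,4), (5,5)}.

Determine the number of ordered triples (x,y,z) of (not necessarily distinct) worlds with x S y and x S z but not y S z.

16

Enumerating: (2,1,2), (2,1,3), (2,1,4), (2,1,5), (3,1,2), (3,1,3), (3,1,4), (3,1,5), (4,1,2), (4,1,3), (4,1,4), (4,1,5), (5,1,2), (5,1,3), (5,1,4), (5,1,5).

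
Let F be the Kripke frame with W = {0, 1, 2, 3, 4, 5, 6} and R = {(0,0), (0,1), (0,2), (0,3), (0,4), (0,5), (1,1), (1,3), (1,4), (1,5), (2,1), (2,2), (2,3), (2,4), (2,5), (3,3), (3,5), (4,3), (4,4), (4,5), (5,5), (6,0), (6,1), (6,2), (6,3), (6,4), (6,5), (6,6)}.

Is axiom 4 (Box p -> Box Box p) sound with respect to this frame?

The schema 4 characterises exactly the transitive frames.
Transitive: yes — every two-step R-path is closed by a direct edge.

Yes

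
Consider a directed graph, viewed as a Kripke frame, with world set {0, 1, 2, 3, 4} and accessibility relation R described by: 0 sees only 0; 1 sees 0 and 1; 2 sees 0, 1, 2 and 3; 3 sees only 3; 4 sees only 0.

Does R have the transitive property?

Yes

Transitive: yes — every two-step R-path is closed by a direct edge.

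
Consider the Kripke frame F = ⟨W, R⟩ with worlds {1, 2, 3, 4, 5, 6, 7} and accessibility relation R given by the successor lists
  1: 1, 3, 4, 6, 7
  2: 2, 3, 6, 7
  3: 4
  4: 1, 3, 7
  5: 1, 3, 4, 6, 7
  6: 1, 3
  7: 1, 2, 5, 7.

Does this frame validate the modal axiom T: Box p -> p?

No

By correspondence theory, T is valid on a frame iff R is reflexive.
Reflexive: no — 3 is not related to itself.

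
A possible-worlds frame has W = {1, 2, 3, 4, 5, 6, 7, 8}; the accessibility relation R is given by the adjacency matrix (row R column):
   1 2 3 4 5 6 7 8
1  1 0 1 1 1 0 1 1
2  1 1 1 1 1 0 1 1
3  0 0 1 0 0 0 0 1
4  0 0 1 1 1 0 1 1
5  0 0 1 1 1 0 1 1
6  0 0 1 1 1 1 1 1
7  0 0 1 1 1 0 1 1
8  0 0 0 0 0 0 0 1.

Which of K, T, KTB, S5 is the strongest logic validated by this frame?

T

Reflexive (axiom T): yes — every world is R-related to itself.
Symmetric (axiom B): no — 1 R 3 but not 3 R 1.
Euclidean (axiom 5): no — 1 R 3 and 1 R 4, but not 3 R 4.
So F validates K, T; KTB would additionally require R to be symmetric. The strongest is T.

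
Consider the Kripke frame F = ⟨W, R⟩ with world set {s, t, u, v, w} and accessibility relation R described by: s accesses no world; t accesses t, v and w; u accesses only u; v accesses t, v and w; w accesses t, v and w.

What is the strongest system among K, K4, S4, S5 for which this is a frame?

K4

Transitive (axiom 4): yes — every two-step R-path is closed by a direct edge.
Reflexive (axiom T): no — s is not related to itself.
Euclidean (axiom 5): yes — any two successors of a common world are R-related.
So F validates K, K4; S4 would additionally require R to be reflexive. The strongest is K4.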